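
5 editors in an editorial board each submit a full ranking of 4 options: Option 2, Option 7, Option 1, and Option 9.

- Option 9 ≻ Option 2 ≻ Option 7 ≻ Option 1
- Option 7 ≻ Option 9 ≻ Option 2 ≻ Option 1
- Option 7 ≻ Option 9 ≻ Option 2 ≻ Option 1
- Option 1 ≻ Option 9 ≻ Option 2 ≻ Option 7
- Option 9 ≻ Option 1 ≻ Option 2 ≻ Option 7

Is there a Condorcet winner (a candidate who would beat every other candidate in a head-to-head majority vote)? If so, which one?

Head-to-head results (5 voters total):
Option 2 vs Option 7: Option 2 wins 3–2.
Option 2 vs Option 1: Option 2 wins 3–2.
Option 2 vs Option 9: Option 9 wins 5–0.
Option 7 vs Option 1: Option 7 wins 3–2.
Option 7 vs Option 9: Option 9 wins 3–2.
Option 1 vs Option 9: Option 9 wins 4–1.
Option 9 beats each rival — Option 2 (5–0), Option 7 (3–2), Option 1 (4–1) — so Option 9 is the Condorcet winner.

Option 9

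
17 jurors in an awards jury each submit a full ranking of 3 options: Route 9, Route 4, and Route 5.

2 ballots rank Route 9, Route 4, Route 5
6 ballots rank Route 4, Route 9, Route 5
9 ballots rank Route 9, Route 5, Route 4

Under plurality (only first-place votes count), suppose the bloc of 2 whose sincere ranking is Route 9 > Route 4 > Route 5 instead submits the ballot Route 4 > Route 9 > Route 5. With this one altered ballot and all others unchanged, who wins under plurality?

First-place totals with the altered ballot: Route 9 9, Route 4 8, Route 5 0.
The winner is unchanged: still Route 9.

Route 9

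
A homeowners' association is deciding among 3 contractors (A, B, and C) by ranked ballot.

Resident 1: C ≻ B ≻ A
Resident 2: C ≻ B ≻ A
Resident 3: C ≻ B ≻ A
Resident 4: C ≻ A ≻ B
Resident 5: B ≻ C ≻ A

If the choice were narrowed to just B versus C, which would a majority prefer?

C

Ballots ranking B above C: 1.
Ballots ranking C above B: 4.
C wins the head-to-head, 4–1.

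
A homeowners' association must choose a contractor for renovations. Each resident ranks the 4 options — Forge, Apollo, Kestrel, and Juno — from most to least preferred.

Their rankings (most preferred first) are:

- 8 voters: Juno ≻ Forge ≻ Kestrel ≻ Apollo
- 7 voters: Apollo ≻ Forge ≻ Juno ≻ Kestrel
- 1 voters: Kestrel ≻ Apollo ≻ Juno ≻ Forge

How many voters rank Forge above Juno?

7

Ballots ranking Forge above Juno: 7.
Ballots ranking Juno above Forge: 8+1 = 9.
So 7 of 16 voters prefer Forge to Juno.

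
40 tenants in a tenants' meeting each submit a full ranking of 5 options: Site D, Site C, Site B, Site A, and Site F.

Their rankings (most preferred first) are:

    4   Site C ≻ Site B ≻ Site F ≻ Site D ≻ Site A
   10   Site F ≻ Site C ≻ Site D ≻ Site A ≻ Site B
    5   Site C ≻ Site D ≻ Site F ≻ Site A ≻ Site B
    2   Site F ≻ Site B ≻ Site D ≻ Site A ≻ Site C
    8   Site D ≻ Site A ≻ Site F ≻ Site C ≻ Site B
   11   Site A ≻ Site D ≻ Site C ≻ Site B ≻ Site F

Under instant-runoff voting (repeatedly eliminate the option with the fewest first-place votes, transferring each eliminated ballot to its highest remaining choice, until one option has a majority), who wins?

Round 1: Site F 12, Site A 11, Site C 9, Site D 8, Site B 0. Site B has the fewest and is eliminated.
Round 2: Site F 12, Site A 11, Site C 9, Site D 8. Site D has the fewest and is eliminated.
Round 3: Site A 19, Site F 12, Site C 9. Site C has the fewest and is eliminated.
Round 4: Site F 21, Site A 19. Site F has a majority.

Site F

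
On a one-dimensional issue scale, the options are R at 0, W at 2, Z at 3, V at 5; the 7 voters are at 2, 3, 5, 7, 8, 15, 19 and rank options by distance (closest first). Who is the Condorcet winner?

With single-peaked preferences on a line, the Condorcet winner is the candidate closest to the median voter.
The median voter (position 7) is closest to V at 5.
Check: V vs Z — voters closer to V: 5 of 7.

V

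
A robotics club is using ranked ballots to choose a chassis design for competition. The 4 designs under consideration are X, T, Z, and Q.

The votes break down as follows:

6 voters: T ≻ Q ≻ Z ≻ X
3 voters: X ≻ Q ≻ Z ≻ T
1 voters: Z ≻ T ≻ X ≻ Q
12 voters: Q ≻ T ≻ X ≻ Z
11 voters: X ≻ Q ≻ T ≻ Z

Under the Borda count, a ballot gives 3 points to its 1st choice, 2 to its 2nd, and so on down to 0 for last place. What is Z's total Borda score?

Borda scores:
  X: 6·0 + 3·3 + 1 + 12·1 + 11·3 = 55
  T: 6·3 + 3·0 + 2 + 12·2 + 11·1 = 55
  Z: 6·1 + 3·1 + 3 + 12·0 + 11·0 = 12
  Q: 6·2 + 3·2 + 0 + 12·3 + 11·2 = 76

12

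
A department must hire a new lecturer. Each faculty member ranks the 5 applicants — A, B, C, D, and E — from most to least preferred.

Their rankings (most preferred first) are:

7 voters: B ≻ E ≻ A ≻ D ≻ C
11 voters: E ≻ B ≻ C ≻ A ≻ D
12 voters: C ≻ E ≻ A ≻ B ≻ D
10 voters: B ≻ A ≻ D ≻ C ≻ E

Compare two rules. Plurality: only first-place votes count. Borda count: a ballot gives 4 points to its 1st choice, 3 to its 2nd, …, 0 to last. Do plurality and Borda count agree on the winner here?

Plurality first-place counts: A 0, B 17, C 12, D 0, E 11 → B.
Borda totals: A 79, B 113, C 80, D 27, E 101 → B.
The two rules agree on B.

Yes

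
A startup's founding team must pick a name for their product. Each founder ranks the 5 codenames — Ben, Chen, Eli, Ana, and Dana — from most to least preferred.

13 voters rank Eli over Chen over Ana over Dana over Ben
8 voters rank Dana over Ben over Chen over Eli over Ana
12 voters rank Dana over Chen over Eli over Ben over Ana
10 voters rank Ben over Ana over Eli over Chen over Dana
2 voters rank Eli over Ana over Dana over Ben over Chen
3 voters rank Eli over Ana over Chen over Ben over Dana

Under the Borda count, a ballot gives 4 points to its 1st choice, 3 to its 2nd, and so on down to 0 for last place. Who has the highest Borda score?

Borda scores:
  Ben: 13·0 + 8·3 + 12·1 + 10·4 + 2·1 + 3·1 = 81
  Chen: 13·3 + 8·2 + 12·3 + 10·1 + 2·0 + 3·2 = 107
  Eli: 13·4 + 8·1 + 12·2 + 10·2 + 2·4 + 3·4 = 124
  Ana: 13·2 + 8·0 + 12·0 + 10·3 + 2·3 + 3·3 = 71
  Dana: 13·1 + 8·4 + 12·4 + 10·0 + 2·2 + 3·0 = 97
Eli has the highest total.

Eli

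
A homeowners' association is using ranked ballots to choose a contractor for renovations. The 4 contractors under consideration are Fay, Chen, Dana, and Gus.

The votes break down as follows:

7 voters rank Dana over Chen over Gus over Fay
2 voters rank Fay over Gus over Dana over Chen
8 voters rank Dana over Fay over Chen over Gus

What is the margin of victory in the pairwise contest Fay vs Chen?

3

Ballots ranking Fay above Chen: 2+8 = 10.
Ballots ranking Chen above Fay: 7.
Fay wins 10–7, a margin of 3.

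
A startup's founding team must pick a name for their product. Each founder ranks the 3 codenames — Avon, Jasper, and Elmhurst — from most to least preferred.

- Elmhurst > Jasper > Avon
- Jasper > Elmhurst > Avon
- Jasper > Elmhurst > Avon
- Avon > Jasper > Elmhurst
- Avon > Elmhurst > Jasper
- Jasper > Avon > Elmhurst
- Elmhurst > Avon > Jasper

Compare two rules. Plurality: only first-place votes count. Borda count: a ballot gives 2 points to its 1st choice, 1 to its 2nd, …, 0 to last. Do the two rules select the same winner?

Yes

Plurality first-place counts: Avon 2, Jasper 3, Elmhurst 2 → Jasper.
Borda totals: Avon 6, Jasper 8, Elmhurst 7 → Jasper.
The two rules agree on Jasper.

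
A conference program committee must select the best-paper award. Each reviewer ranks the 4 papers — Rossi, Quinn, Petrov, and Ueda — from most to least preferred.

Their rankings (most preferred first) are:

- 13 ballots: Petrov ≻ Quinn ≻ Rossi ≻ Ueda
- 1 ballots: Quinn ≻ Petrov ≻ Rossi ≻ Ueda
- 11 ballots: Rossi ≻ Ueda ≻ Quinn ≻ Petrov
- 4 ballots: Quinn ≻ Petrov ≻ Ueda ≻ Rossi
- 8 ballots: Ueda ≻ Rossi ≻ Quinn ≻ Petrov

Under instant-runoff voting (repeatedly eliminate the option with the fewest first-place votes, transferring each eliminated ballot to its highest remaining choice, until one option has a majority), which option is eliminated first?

Quinn

Round 1: Petrov 13, Rossi 11, Ueda 8, Quinn 5. Quinn has the fewest and is eliminated.
Round 2: Petrov 18, Rossi 11, Ueda 8. Ueda has the fewest and is eliminated.
Round 3: Rossi 19, Petrov 18. Rossi has a majority.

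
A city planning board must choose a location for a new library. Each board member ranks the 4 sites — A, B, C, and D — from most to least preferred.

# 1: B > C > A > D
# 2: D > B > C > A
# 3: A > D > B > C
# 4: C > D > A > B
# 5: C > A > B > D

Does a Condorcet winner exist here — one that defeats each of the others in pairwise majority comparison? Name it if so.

There is no Condorcet winner

Head-to-head results (5 voters total):
A vs B: A wins 3–2.
A vs C: C wins 4–1.
A vs D: A wins 3–2.
B vs C: B wins 3–2.
B vs D: D wins 3–2.
C vs D: C wins 3–2.
No candidate beats all others: A beats B beats C beats A, a majority cycle.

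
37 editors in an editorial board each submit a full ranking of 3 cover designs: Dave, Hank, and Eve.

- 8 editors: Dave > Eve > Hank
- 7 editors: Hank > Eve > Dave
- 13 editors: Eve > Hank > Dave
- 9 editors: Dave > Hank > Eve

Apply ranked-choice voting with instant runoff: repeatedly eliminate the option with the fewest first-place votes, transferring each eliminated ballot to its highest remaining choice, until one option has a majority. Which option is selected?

Round 1: Dave 17, Eve 13, Hank 7. Hank has the fewest and is eliminated.
Round 2: Eve 20, Dave 17. Eve has a majority.

Eve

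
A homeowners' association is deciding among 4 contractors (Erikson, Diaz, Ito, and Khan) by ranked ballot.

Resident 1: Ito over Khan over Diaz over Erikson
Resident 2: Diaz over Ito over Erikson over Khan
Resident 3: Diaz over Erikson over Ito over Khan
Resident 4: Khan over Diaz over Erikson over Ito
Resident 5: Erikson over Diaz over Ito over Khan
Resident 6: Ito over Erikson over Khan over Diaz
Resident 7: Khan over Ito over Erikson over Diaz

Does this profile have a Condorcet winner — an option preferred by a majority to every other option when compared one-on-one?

Head-to-head results (7 voters total):
Erikson vs Diaz: Diaz wins 4–3.
Erikson vs Ito: Ito wins 4–3.
Erikson vs Khan: Erikson wins 4–3.
Diaz vs Ito: Diaz wins 4–3.
Diaz vs Khan: Khan wins 4–3.
Ito vs Khan: Ito wins 5–2.
No candidate beats all others: Erikson beats Khan beats Diaz beats Erikson, a majority cycle.

No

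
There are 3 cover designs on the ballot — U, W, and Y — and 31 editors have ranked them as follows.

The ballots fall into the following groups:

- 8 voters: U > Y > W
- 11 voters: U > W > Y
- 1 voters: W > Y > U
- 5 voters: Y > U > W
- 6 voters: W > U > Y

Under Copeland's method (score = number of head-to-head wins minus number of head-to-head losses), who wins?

U

Pairwise results:
  U vs W: U wins 24–7.
  U vs Y: U wins 25–6.
  W vs Y: W wins 18–13.
Copeland scores (wins − losses):
  U: 2 − 0 = 2
  W: 1 − 1 = 0
  Y: 0 − 2 = -2
U has the best Copeland score.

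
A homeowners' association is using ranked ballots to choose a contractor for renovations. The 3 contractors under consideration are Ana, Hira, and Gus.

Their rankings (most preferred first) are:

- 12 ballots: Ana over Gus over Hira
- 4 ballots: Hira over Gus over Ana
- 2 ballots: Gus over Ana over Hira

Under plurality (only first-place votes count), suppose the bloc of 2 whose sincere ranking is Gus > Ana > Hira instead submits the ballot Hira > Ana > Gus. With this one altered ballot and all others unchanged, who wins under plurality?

First-place totals with the altered ballot: Ana 12, Hira 6, Gus 0.
The winner is unchanged: still Ana.

Ana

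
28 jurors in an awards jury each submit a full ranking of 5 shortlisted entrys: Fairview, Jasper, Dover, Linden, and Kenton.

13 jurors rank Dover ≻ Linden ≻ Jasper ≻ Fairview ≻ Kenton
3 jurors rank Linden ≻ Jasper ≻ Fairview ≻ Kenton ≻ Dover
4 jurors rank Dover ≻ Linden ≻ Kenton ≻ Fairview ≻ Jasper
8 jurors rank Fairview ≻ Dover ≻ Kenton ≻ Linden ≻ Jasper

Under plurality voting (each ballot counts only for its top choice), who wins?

First-place vote totals:
  Fairview: 8
  Jasper: 0
  Dover: 17
  Linden: 3
  Kenton: 0
Dover has the most first-place votes.

Dover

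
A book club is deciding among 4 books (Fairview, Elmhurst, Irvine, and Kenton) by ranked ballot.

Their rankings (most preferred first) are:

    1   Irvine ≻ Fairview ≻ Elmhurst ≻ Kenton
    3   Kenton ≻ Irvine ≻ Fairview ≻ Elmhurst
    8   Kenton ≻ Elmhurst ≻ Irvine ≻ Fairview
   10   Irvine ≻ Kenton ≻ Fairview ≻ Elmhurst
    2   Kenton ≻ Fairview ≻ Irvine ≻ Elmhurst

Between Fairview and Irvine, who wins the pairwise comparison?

Irvine

Ballots ranking Fairview above Irvine: 2.
Ballots ranking Irvine above Fairview: 1+3+8+10 = 22.
Irvine wins the head-to-head, 22–2.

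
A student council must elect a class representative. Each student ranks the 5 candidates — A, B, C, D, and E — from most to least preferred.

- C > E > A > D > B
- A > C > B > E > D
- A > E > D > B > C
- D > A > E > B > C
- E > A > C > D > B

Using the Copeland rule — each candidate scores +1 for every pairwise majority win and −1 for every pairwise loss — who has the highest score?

Pairwise results:
  A vs B: A wins 5–0.
  A vs C: A wins 4–1.
  A vs D: A wins 4–1.
  A vs E: A wins 3–2.
  B vs C: C wins 3–2.
  B vs D: D wins 4–1.
  B vs E: E wins 4–1.
  C vs D: C wins 3–2.
  C vs E: E wins 3–2.
  D vs E: E wins 4–1.
Copeland scores (wins − losses):
  A: 4 − 0 = 4
  B: 0 − 4 = -4
  C: 2 − 2 = 0
  D: 1 − 3 = -2
  E: 3 − 1 = 2
A has the best Copeland score.

A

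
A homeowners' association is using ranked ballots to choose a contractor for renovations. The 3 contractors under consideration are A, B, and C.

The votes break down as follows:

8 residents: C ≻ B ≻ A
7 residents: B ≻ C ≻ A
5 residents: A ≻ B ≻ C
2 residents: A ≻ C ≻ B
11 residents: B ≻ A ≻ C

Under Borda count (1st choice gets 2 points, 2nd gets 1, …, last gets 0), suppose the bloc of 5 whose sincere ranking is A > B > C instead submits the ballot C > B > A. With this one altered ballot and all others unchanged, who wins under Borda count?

B

Borda totals with the altered ballot: A 15, B 49, C 35.
The winner is unchanged: still B.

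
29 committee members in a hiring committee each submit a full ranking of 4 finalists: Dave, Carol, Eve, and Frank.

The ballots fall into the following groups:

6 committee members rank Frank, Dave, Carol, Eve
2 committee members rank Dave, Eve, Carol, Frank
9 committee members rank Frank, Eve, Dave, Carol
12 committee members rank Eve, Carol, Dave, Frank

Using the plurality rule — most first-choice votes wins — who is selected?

Frank

First-place vote totals:
  Dave: 2
  Carol: 0
  Eve: 12
  Frank: 15
Frank has the most first-place votes.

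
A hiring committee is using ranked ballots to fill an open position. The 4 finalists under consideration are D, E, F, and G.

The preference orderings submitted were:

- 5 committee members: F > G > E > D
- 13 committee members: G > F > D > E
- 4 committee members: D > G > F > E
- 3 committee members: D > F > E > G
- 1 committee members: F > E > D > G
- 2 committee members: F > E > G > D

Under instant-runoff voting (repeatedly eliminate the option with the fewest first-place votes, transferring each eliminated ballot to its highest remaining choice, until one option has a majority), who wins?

G

Round 1: G 13, F 8, D 7, E 0. E has the fewest and is eliminated.
Round 2: G 13, F 8, D 7. D has the fewest and is eliminated.
Round 3: G 17, F 11. G has a majority.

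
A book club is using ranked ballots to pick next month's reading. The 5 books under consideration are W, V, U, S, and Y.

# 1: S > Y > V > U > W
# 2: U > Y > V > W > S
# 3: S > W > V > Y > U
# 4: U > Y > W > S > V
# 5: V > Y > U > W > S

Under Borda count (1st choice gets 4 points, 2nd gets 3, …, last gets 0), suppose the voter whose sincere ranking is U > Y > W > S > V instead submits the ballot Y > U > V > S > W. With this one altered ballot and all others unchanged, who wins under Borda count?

Y

Borda totals with the altered ballot: W 5, V 12, U 10, S 9, Y 14.
The winner is unchanged: still Y.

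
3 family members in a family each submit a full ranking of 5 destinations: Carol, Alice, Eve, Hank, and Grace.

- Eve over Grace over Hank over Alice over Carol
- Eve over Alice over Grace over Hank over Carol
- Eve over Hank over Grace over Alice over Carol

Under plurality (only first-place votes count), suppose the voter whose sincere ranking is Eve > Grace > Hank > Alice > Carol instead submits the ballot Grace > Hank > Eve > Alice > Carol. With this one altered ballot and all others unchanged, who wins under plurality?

First-place totals with the altered ballot: Carol 0, Alice 0, Eve 2, Hank 0, Grace 1.
The winner is unchanged: still Eve.

Eve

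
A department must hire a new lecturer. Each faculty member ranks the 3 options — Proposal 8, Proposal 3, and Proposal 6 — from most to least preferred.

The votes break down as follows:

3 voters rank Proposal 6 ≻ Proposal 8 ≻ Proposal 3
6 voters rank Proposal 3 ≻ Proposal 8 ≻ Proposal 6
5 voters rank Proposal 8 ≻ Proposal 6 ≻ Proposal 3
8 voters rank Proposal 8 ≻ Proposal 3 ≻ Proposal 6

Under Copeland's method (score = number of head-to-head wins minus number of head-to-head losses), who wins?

Pairwise results:
  Proposal 8 vs Proposal 3: Proposal 8 wins 16–6.
  Proposal 8 vs Proposal 6: Proposal 8 wins 19–3.
  Proposal 3 vs Proposal 6: Proposal 3 wins 14–8.
Copeland scores (wins − losses):
  Proposal 8: 2 − 0 = 2
  Proposal 3: 1 − 1 = 0
  Proposal 6: 0 − 2 = -2
Proposal 8 has the best Copeland score.

Proposal 8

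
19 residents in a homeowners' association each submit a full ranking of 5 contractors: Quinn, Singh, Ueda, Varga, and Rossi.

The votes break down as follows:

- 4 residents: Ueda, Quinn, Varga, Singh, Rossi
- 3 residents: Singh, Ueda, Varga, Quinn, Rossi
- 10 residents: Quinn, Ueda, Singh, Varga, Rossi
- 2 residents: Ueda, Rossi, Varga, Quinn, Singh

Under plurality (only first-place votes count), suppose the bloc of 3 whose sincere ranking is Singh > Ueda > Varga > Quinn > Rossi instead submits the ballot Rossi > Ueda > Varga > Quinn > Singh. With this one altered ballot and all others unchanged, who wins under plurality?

First-place totals with the altered ballot: Quinn 10, Singh 0, Ueda 6, Varga 0, Rossi 3.
The winner is unchanged: still Quinn.

Quinn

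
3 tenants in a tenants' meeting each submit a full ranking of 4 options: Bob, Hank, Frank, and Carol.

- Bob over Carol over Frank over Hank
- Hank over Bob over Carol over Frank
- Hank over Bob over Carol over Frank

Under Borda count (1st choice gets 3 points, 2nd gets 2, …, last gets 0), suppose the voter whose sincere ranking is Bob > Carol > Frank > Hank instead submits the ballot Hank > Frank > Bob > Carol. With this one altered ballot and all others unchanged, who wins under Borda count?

Hank

Borda totals with the altered ballot: Bob 5, Hank 9, Frank 2, Carol 2.
The switch changes the winner from Bob to Hank.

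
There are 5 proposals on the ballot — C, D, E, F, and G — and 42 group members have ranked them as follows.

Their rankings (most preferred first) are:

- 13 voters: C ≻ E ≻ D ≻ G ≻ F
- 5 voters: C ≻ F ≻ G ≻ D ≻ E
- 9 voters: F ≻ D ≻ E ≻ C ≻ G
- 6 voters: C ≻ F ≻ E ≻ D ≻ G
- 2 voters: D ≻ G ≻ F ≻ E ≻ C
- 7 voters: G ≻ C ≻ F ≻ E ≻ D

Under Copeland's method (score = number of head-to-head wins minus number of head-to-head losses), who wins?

C

Pairwise results:
  C vs D: C wins 31–11.
  C vs E: C wins 31–11.
  C vs F: C wins 31–11.
  C vs G: C wins 33–9.
  D vs E: E wins 26–16.
  D vs F: F wins 27–15.
  D vs G: D wins 30–12.
  E vs F: F wins 29–13.
  E vs G: E wins 28–14.
  F vs G: G wins 22–20.
Copeland scores (wins − losses):
  C: 4 − 0 = 4
  D: 1 − 3 = -2
  E: 2 − 2 = 0
  F: 2 − 2 = 0
  G: 1 − 3 = -2
C has the best Copeland score.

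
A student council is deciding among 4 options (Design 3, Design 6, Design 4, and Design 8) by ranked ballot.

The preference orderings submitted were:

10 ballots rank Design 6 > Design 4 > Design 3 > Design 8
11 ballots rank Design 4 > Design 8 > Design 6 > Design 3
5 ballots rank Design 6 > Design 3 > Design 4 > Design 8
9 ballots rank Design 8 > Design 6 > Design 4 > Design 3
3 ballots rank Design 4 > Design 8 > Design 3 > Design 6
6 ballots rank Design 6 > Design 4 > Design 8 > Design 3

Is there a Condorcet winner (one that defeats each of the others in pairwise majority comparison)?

No

Head-to-head results (44 voters total):
Design 3 vs Design 6: Design 6 wins 41–3.
Design 3 vs Design 4: Design 4 wins 39–5.
Design 3 vs Design 8: Design 8 wins 29–15.
Design 6 vs Design 4: Design 6 wins 30–14.
Design 6 vs Design 8: Design 8 wins 23–21.
Design 4 vs Design 8: Design 4 wins 35–9.
No candidate beats all others: Design 6 beats Design 4 beats Design 8 beats Design 6, a majority cycle.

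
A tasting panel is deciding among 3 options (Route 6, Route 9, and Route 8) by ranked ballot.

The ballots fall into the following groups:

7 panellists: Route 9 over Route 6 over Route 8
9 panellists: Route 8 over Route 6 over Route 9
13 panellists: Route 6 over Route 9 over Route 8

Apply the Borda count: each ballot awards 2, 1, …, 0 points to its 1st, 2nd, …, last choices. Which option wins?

Route 6

Borda scores:
  Route 6: 7·1 + 9·1 + 13·2 = 42
  Route 9: 7·2 + 9·0 + 13·1 = 27
  Route 8: 7·0 + 9·2 + 13·0 = 18
Route 6 has the highest total.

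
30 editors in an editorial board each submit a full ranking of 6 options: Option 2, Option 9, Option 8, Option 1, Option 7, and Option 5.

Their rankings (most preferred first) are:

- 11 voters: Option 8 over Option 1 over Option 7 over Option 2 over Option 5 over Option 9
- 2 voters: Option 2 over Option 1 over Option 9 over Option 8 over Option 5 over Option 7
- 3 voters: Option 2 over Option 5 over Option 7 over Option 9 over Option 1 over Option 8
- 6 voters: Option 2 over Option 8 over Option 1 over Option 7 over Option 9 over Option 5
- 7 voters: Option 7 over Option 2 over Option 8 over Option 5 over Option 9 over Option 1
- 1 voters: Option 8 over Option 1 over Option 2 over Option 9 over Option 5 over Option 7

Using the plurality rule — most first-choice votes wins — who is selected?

First-place vote totals:
  Option 2: 11
  Option 9: 0
  Option 8: 12
  Option 1: 0
  Option 7: 7
  Option 5: 0
Option 8 has the most first-place votes.

Option 8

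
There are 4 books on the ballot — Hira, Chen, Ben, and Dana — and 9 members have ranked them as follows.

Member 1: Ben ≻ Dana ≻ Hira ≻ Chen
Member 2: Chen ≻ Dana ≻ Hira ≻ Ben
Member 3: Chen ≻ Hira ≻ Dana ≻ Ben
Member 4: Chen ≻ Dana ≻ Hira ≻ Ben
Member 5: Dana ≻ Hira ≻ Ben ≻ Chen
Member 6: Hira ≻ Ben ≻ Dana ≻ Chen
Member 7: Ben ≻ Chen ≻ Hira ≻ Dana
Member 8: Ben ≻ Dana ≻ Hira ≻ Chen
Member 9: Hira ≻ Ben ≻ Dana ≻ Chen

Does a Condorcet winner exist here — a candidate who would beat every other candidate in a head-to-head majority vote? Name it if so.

There is no Condorcet winner

Head-to-head results (9 voters total):
Hira vs Chen: Hira wins 5–4.
Hira vs Ben: Hira wins 6–3.
Hira vs Dana: Dana wins 5–4.
Chen vs Ben: Ben wins 6–3.
Chen vs Dana: Dana wins 5–4.
Ben vs Dana: Ben wins 5–4.
No candidate beats all others: Hira beats Ben beats Dana beats Hira, a majority cycle.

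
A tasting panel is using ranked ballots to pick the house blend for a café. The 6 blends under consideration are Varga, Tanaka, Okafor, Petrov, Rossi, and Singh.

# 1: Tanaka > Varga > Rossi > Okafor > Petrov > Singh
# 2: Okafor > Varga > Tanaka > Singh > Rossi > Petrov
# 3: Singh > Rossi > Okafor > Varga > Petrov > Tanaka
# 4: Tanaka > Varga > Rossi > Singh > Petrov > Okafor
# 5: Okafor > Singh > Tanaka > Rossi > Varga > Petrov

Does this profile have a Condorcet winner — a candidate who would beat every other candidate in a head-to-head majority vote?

No

Head-to-head results (5 voters total):
Varga vs Tanaka: Tanaka wins 3–2.
Varga vs Okafor: Okafor wins 3–2.
Varga vs Petrov: Varga wins 5–0.
Varga vs Rossi: Varga wins 3–2.
Varga vs Singh: Varga wins 3–2.
Tanaka vs Okafor: Okafor wins 3–2.
Tanaka vs Petrov: Tanaka wins 4–1.
Tanaka vs Rossi: Tanaka wins 4–1.
Tanaka vs Singh: Tanaka wins 3–2.
Okafor vs Petrov: Okafor wins 4–1.
Okafor vs Rossi: Rossi wins 3–2.
Okafor vs Singh: Okafor wins 3–2.
Petrov vs Rossi: Rossi wins 5–0.
Petrov vs Singh: Singh wins 4–1.
Rossi vs Singh: Singh wins 3–2.
No candidate beats all others: Varga beats Rossi beats Okafor beats Varga, a majority cycle.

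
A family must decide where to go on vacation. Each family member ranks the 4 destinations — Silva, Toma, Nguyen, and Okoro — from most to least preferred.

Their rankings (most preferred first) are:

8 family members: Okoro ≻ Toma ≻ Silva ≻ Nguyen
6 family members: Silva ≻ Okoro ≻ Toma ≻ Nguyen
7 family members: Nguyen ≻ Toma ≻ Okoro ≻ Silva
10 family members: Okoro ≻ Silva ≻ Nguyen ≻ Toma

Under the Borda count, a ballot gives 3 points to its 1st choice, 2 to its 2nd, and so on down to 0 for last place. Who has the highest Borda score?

Borda scores:
  Silva: 8·1 + 6·3 + 7·0 + 10·2 = 46
  Toma: 8·2 + 6·1 + 7·2 + 10·0 = 36
  Nguyen: 8·0 + 6·0 + 7·3 + 10·1 = 31
  Okoro: 8·3 + 6·2 + 7·1 + 10·3 = 73
Okoro has the highest total.

Okoro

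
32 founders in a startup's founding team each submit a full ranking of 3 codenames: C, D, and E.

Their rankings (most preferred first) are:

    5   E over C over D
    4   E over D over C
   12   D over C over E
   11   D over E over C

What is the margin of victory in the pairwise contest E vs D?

Ballots ranking E above D: 5+4 = 9.
Ballots ranking D above E: 12+11 = 23.
D wins 23–9, a margin of 14.

14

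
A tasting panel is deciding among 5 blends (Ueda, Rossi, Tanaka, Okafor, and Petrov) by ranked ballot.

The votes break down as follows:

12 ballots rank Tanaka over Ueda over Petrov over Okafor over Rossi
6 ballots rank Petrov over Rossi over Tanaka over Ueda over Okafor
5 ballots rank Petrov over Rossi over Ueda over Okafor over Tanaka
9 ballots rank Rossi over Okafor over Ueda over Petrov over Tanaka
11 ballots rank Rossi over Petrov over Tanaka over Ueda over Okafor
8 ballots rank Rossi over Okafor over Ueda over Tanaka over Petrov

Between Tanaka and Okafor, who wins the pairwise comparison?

Tanaka

Ballots ranking Tanaka above Okafor: 12+6+11 = 29.
Ballots ranking Okafor above Tanaka: 5+9+8 = 22.
Tanaka wins the head-to-head, 29–22.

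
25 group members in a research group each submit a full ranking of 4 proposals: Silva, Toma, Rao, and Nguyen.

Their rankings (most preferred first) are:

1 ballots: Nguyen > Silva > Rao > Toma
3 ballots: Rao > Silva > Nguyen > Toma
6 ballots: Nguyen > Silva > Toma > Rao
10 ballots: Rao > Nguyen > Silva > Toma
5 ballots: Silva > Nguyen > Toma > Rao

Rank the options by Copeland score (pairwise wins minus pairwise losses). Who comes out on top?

Rao

Pairwise results:
  Silva vs Toma: Silva wins 25–0.
  Silva vs Rao: Rao wins 13–12.
  Silva vs Nguyen: Nguyen wins 17–8.
  Toma vs Rao: Rao wins 14–11.
  Toma vs Nguyen: Nguyen wins 25–0.
  Rao vs Nguyen: Rao wins 13–12.
Copeland scores (wins − losses):
  Silva: 1 − 2 = -1
  Toma: 0 − 3 = -3
  Rao: 3 − 0 = 3
  Nguyen: 2 − 1 = 1
Rao has the best Copeland score.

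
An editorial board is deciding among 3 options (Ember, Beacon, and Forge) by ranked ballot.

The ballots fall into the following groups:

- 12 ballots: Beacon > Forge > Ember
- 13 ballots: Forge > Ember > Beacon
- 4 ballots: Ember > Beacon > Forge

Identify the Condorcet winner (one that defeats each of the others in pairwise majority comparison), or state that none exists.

Head-to-head results (29 voters total):
Ember vs Beacon: Ember wins 17–12.
Ember vs Forge: Forge wins 25–4.
Beacon vs Forge: Beacon wins 16–13.
No candidate beats all others: Ember beats Beacon beats Forge beats Ember, a majority cycle.

None — there is no Condorcet winner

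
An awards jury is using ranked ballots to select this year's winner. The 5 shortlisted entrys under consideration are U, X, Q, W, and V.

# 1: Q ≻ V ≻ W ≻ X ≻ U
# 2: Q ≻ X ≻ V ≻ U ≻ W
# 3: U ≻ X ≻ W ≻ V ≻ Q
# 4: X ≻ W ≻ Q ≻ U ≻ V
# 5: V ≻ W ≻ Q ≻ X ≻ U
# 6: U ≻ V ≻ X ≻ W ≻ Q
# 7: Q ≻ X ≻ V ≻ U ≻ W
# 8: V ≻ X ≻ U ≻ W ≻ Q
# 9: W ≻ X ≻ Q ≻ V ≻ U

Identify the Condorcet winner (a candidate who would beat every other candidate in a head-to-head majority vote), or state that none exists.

Head-to-head results (9 voters total):
U vs X: X wins 7–2.
U vs Q: Q wins 6–3.
U vs W: U wins 5–4.
U vs V: V wins 6–3.
X vs Q: X wins 5–4.
X vs W: X wins 6–3.
X vs V: X wins 5–4.
Q vs W: W wins 6–3.
Q vs V: Q wins 5–4.
W vs V: V wins 6–3.
X beats each rival — U (7–2), Q (5–4), W (6–3), V (5–4) — so X is the Condorcet winner.

X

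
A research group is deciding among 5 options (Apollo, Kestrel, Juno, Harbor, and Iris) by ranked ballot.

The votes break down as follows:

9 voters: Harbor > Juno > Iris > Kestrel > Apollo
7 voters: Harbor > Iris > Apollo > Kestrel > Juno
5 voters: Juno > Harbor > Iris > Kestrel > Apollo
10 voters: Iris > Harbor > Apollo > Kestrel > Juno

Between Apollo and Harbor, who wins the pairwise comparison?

Harbor

Ballots ranking Apollo above Harbor: 0.
Ballots ranking Harbor above Apollo: 9+7+5+10 = 31.
Harbor wins the head-to-head, 31–0.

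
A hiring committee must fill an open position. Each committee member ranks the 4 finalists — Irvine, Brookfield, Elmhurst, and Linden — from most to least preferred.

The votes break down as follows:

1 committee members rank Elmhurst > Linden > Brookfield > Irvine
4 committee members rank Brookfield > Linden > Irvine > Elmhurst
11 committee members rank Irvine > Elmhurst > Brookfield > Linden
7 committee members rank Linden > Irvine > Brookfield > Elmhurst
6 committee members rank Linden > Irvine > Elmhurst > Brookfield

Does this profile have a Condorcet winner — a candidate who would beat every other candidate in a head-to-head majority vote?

No

Head-to-head results (29 voters total):
Irvine vs Brookfield: Irvine wins 24–5.
Irvine vs Elmhurst: Irvine wins 28–1.
Irvine vs Linden: Linden wins 18–11.
Brookfield vs Elmhurst: Elmhurst wins 18–11.
Brookfield vs Linden: Brookfield wins 15–14.
Elmhurst vs Linden: Linden wins 17–12.
No candidate beats all others: Irvine beats Brookfield beats Linden beats Irvine, a majority cycle.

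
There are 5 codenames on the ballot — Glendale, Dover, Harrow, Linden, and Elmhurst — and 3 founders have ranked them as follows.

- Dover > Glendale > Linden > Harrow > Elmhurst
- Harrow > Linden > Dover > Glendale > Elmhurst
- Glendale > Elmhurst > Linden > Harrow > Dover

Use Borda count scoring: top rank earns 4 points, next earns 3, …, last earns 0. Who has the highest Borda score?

Borda scores:
  Glendale: 3 + 1 + 4 = 8
  Dover: 4 + 2 + 0 = 6
  Harrow: 1 + 4 + 1 = 6
  Linden: 2 + 3 + 2 = 7
  Elmhurst: 0 + 0 + 3 = 3
Glendale has the highest total.

Glendale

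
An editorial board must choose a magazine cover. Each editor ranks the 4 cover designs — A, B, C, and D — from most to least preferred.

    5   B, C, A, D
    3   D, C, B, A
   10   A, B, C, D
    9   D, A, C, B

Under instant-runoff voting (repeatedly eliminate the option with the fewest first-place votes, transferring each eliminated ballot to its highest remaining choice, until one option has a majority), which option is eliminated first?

Round 1: D 12, A 10, B 5, C 0. C has the fewest and is eliminated.
Round 2: D 12, A 10, B 5. B has the fewest and is eliminated.
Round 3: A 15, D 12. A has a majority.

C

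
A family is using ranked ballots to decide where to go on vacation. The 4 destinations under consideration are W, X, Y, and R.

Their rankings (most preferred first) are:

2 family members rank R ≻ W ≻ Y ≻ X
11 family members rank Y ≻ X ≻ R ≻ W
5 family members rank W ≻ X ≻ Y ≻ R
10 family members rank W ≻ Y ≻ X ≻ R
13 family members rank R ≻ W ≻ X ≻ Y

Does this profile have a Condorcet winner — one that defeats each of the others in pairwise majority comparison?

Head-to-head results (41 voters total):
W vs X: W wins 30–11.
W vs Y: W wins 30–11.
W vs R: R wins 26–15.
X vs Y: Y wins 23–18.
X vs R: X wins 26–15.
Y vs R: Y wins 26–15.
No candidate beats all others: W beats X beats R beats W, a majority cycle.

No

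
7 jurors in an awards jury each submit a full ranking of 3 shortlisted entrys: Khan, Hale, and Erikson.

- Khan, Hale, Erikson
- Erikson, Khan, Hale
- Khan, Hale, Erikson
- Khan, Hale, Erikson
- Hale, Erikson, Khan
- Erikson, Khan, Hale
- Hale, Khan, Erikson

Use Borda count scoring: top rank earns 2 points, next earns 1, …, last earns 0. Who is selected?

Borda scores:
  Khan: 2 + 1 + 2 + 2 + 0 + 1 + 1 = 9
  Hale: 1 + 0 + 1 + 1 + 2 + 0 + 2 = 7
  Erikson: 0 + 2 + 0 + 0 + 1 + 2 + 0 = 5
Khan has the highest total.

Khan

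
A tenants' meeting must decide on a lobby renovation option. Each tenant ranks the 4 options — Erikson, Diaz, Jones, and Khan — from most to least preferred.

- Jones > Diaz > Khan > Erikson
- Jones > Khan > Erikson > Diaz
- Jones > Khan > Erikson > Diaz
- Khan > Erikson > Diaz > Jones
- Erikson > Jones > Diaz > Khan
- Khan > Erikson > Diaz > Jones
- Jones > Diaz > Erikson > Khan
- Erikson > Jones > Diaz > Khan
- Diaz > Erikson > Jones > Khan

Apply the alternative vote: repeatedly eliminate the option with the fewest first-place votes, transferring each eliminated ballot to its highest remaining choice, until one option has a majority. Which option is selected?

Round 1: Jones 4, Erikson 2, Khan 2, Diaz 1. Diaz has the fewest and is eliminated.
Round 2: Jones 4, Erikson 3, Khan 2. Khan has the fewest and is eliminated.
Round 3: Erikson 5, Jones 4. Erikson has a majority.

Erikson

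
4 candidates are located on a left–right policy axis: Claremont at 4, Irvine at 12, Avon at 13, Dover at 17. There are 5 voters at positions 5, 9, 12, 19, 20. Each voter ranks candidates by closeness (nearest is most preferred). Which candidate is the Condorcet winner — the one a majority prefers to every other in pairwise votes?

Irvine

With single-peaked preferences on a line, the Condorcet winner is the candidate closest to the median voter.
The median voter (position 12) is closest to Irvine at 12.
Check: Irvine vs Avon — voters closer to Irvine: 3 of 5.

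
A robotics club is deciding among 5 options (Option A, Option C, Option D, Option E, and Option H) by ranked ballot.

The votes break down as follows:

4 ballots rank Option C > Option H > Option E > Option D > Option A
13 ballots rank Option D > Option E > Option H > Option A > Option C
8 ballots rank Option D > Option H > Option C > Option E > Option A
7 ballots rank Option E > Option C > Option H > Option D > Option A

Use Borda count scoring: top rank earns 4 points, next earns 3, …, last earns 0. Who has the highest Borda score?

Borda scores:
  Option A: 4·0 + 13·1 + 8·0 + 7·0 = 13
  Option C: 4·4 + 13·0 + 8·2 + 7·3 = 53
  Option D: 4·1 + 13·4 + 8·4 + 7·1 = 95
  Option E: 4·2 + 13·3 + 8·1 + 7·4 = 83
  Option H: 4·3 + 13·2 + 8·3 + 7·2 = 76
Option D has the highest total.

Option D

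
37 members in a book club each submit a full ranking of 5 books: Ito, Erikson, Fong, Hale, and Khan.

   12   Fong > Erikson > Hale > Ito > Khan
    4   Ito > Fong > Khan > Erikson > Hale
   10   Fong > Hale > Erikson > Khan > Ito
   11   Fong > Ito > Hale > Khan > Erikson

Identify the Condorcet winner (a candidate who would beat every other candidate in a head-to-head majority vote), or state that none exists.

Fong

Head-to-head results (37 voters total):
Ito vs Erikson: Erikson wins 22–15.
Ito vs Fong: Fong wins 33–4.
Ito vs Hale: Hale wins 22–15.
Ito vs Khan: Ito wins 27–10.
Erikson vs Fong: Fong wins 37–0.
Erikson vs Hale: Hale wins 21–16.
Erikson vs Khan: Erikson wins 22–15.
Fong vs Hale: Fong wins 37–0.
Fong vs Khan: Fong wins 37–0.
Hale vs Khan: Hale wins 33–4.
Fong beats each rival — Ito (33–4), Erikson (37–0), Hale (37–0), Khan (37–0) — so Fong is the Condorcet winner.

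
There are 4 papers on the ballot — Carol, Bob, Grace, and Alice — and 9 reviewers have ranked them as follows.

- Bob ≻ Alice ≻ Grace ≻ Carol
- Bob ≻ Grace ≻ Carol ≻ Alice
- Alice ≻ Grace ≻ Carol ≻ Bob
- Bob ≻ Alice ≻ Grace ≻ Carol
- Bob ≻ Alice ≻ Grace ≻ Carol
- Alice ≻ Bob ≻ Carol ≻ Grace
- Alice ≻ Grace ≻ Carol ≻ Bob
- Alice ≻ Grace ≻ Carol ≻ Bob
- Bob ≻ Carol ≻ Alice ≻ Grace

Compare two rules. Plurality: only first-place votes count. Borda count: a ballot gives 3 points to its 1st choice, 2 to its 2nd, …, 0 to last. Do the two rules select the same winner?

No

Plurality first-place counts: Carol 0, Bob 5, Grace 0, Alice 4 → Bob.
Borda totals: Carol 7, Bob 17, Grace 11, Alice 19 → Alice.
The two rules disagree: plurality picks Bob, Borda picks Alice.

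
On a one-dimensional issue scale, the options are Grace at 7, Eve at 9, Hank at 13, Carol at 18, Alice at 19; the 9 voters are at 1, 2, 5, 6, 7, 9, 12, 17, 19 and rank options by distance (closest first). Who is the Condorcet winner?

With single-peaked preferences on a line, the Condorcet winner is the candidate closest to the median voter.
The median voter (position 7) is closest to Grace at 7.
Check: Grace vs Alice — voters closer to Grace: 7 of 9.

Grace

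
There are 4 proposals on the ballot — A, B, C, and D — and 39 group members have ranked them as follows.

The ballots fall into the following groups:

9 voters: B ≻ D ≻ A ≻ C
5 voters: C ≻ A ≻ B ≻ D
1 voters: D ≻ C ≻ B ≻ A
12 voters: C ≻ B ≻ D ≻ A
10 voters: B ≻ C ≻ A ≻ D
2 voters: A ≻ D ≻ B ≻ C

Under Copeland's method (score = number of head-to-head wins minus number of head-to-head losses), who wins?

B

Pairwise results:
  A vs B: B wins 32–7.
  A vs C: C wins 28–11.
  A vs D: D wins 22–17.
  B vs C: B wins 21–18.
  B vs D: B wins 36–3.
  C vs D: C wins 27–12.
Copeland scores (wins − losses):
  A: 0 − 3 = -3
  B: 3 − 0 = 3
  C: 2 − 1 = 1
  D: 1 − 2 = -1
B has the best Copeland score.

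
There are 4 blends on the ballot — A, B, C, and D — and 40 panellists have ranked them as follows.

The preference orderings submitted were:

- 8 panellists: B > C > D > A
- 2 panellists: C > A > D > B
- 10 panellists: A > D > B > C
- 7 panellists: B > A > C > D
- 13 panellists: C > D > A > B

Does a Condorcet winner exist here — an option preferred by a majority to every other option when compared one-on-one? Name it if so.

None — there is no Condorcet winner

Head-to-head results (40 voters total):
A vs B: A wins 25–15.
A vs C: C wins 23–17.
A vs D: D wins 21–19.
B vs C: B wins 25–15.
B vs D: D wins 25–15.
C vs D: C wins 30–10.
No candidate beats all others: A beats B beats C beats A, a majority cycle.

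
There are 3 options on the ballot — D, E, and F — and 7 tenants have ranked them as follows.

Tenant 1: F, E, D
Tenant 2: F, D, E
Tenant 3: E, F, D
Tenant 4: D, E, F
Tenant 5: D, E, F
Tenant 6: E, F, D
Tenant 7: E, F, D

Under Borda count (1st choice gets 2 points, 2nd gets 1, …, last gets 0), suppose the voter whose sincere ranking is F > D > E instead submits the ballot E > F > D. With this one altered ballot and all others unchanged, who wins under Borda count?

E

Borda totals with the altered ballot: D 4, E 11, F 6.
The winner is unchanged: still E.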